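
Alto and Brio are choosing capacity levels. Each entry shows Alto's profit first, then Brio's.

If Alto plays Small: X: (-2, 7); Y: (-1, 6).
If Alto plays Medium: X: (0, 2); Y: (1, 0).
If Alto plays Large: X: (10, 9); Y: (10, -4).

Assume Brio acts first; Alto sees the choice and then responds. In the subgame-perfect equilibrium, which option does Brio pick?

X

Backward induction with Brio moving first.
- X: BR = Large, leader payoff 9.
- Y: BR = Large, leader payoff -4.
Brio's induced payoffs are 9, -4, so Brio commits to X. Subgame-perfect outcome: (Large, X) with payoffs (10, 9).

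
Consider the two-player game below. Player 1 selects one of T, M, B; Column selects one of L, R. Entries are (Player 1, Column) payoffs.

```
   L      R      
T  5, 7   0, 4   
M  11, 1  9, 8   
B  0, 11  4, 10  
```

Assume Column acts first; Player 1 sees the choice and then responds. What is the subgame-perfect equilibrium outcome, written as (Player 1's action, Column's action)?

Work backward from Player 1's decision.
- L: BR = M, leader payoff 1.
- R: BR = M, leader payoff 8.
Among 1, 8, the best is 8 at R. Subgame-perfect outcome: (M, R) with payoffs (9, 8).

(M, R)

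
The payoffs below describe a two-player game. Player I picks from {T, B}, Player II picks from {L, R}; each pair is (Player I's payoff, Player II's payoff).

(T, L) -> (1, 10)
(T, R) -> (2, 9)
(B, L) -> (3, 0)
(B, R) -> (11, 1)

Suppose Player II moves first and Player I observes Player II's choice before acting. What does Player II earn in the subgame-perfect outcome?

Backward induction with Player II moving first.
- L → Player I plays B (best of 1, 3); Player II gets 0.
- R → Player I plays B (best of 2, 11); Player II gets 1.
Among 0, 1, the best is 1 at R. Subgame-perfect outcome: (B, R) with payoffs (11, 1).

1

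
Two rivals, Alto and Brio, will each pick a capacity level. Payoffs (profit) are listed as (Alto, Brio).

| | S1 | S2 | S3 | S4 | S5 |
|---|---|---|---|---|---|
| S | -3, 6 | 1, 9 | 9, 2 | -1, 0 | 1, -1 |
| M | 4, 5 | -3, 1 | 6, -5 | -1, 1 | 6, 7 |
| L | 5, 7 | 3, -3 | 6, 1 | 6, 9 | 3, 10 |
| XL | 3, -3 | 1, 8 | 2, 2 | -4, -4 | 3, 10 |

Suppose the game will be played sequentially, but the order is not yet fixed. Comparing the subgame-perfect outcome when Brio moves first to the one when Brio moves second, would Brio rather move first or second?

first

If Alto leads: Brio's best replies are S→S2, M→S5, L→S5, XL→S5; Alto's induced payoffs 1, 6, 3, 3; outcome (M, S5), payoffs (6, 7).
If Brio leads: Alto's best replies are S1→L, S2→L, S3→S, S4→L, S5→M; Brio's induced payoffs 7, -3, 2, 9, 7; outcome (L, S4), payoffs (6, 9).
Brio gets 9 moving first and 7 moving second, so Brio prefers to move first.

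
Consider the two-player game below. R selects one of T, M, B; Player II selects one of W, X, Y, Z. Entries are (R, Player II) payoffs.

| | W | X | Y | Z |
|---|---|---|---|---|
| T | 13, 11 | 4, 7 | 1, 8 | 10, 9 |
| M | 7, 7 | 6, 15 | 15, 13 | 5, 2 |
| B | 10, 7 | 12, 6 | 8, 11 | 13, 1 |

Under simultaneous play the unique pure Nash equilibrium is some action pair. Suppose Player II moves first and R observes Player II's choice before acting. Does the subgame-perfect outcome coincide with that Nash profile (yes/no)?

no

R best-responds to each possible Player II move:
- W → R plays T (best of 13, 7, 10); Player II gets 11.
- X → R plays B (best of 4, 6, 12); Player II gets 6.
- Y → R plays M (best of 1, 15, 8); Player II gets 13.
- Z → R plays B (best of 10, 5, 13); Player II gets 1.
Among 11, 6, 13, 1, the best is 13 at Y. Subgame-perfect outcome: (M, Y) with payoffs (15, 13).
Now find the simultaneous Nash equilibrium.
R's best replies: W→T; X→B; Y→M; Z→B.
Player II's best replies: T→W; M→X; B→Y.
The unique mutual best reply is (T, W), giving (13, 11).
Sequential outcome (M, Y) differs from the Nash profile (T, W).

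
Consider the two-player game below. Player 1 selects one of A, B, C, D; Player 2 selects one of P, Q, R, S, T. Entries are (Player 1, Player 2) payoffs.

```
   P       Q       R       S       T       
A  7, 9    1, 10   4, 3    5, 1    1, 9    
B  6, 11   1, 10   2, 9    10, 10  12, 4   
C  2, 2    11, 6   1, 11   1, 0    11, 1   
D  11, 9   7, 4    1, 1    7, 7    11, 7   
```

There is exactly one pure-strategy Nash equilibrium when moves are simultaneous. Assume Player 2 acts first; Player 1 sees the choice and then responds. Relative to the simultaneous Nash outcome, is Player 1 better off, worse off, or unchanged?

worse off

Work backward from Player 1's decision.
- P: BR = D, leader payoff 9.
- Q: BR = C, leader payoff 6.
- R: BR = A, leader payoff 3.
- S: BR = B, leader payoff 10.
- T: BR = B, leader payoff 4.
Maximizing over 9, 6, 3, 10, 4, Player 2 chooses S. Subgame-perfect outcome: (B, S) with payoffs (10, 10).
Now find the simultaneous Nash equilibrium.
Player 1's best replies: P→D; Q→C; R→A; S→B; T→B.
Player 2's best replies: A→Q; B→P; C→R; D→P.
The unique mutual best reply is (D, P), giving (11, 9).
Player 1 earns 10 sequentially versus 11 at the Nash outcome: worse off.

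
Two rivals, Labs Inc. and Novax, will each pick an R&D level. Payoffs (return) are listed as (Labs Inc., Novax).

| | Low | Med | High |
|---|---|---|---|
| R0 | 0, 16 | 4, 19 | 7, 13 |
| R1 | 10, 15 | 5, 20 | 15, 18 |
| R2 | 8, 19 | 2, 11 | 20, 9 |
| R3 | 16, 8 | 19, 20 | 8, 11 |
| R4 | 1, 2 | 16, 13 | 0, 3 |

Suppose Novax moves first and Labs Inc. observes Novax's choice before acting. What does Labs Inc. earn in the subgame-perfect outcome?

Solve by backward induction (Novax leads).
- Low: BR = R3, leader payoff 8.
- Med: BR = R3, leader payoff 20.
- High: BR = R2, leader payoff 9.
Novax's induced payoffs are 8, 20, 9, so Novax commits to Med. Subgame-perfect outcome: (R3, Med) with payoffs (19, 20).

19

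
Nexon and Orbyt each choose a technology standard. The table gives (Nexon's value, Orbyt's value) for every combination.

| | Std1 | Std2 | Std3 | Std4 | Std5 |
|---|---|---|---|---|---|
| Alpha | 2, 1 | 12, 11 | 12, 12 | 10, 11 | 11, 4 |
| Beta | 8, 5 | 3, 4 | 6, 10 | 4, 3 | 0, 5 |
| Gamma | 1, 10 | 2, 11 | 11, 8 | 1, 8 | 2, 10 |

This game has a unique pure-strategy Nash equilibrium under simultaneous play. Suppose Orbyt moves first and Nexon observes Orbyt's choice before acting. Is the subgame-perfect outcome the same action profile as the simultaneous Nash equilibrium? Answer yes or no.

yes

Backward induction with Orbyt moving first.
- Std1: Nexon compares 2, 8, 1 and picks Beta; Orbyt would get 5.
- Std2: Nexon compares 12, 3, 2 and picks Alpha; Orbyt would get 11.
- Std3: Nexon compares 12, 6, 11 and picks Alpha; Orbyt would get 12.
- Std4: Nexon compares 10, 4, 1 and picks Alpha; Orbyt would get 11.
- Std5: Nexon compares 11, 0, 2 and picks Alpha; Orbyt would get 4.
Orbyt's induced payoffs are 5, 11, 12, 11, 4, so Orbyt commits to Std3. Subgame-perfect outcome: (Alpha, Std3) with payoffs (12, 12).
Under simultaneous play:
Nexon's best replies: Std1→Beta; Std2→Alpha; Std3→Alpha; Std4→Alpha; Std5→Alpha.
Orbyt's best replies: Alpha→Std3; Beta→Std3; Gamma→Std2.
Only (Alpha, Std3) has each player best-responding; Nash payoffs (12, 12).
Sequential outcome (Alpha, Std3) coincides with the Nash profile (Alpha, Std3).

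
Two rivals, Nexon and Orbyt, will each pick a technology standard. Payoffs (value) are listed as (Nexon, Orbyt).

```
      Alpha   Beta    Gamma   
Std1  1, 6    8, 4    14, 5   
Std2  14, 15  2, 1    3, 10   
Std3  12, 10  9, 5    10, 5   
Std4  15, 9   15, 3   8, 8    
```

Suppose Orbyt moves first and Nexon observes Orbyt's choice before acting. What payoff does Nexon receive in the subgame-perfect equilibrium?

Solve by backward induction (Orbyt leads).
- Alpha: Nexon compares 1, 14, 12, 15 and picks Std4; Orbyt would get 9.
- Beta: Nexon compares 8, 2, 9, 15 and picks Std4; Orbyt would get 3.
- Gamma: Nexon compares 14, 3, 10, 8 and picks Std1; Orbyt would get 5.
Maximizing over 9, 3, 5, Orbyt chooses Alpha. Subgame-perfect outcome: (Std4, Alpha) with payoffs (15, 9).

15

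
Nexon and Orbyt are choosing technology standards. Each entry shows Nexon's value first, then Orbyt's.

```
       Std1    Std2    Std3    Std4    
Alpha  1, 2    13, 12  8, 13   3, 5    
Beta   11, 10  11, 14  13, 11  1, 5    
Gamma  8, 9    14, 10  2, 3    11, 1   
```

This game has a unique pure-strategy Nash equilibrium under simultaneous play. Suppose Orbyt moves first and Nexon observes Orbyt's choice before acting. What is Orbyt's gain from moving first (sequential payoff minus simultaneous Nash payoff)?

1

Solve by backward induction (Orbyt leads).
- Std1: BR = Beta, leader payoff 10.
- Std2: BR = Gamma, leader payoff 10.
- Std3: BR = Beta, leader payoff 11.
- Std4: BR = Gamma, leader payoff 1.
Maximizing over 10, 10, 11, 1, Orbyt chooses Std3. Subgame-perfect outcome: (Beta, Std3) with payoffs (13, 11).
For the simultaneous game, intersect best replies.
Nexon's best replies: Std1→Beta; Std2→Gamma; Std3→Beta; Std4→Gamma.
Orbyt's best replies: Alpha→Std3; Beta→Std2; Gamma→Std2.
The unique mutual best reply is (Gamma, Std2), giving (14, 10).
Orbyt's commitment gain: 11 − 10 = 1.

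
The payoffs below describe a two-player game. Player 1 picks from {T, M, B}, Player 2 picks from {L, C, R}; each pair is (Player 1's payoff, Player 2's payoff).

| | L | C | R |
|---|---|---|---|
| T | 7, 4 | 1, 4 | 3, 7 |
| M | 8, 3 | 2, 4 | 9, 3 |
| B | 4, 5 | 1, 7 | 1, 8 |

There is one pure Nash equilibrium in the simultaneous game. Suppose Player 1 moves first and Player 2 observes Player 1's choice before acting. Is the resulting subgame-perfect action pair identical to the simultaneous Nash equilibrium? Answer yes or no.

no

Work backward from Player 2's decision.
- T → Player 2 plays R (best of 4, 4, 7); Player 1 gets 3.
- M → Player 2 plays C (best of 3, 4, 3); Player 1 gets 2.
- B → Player 2 plays R (best of 5, 7, 8); Player 1 gets 1.
Maximizing over 3, 2, 1, Player 1 chooses T. Subgame-perfect outcome: (T, R) with payoffs (3, 7).
Now find the simultaneous Nash equilibrium.
Player 1's best replies: L→M; C→M; R→M.
Player 2's best replies: T→R; M→C; B→R.
Only (M, C) has each player best-responding; Nash payoffs (2, 4).
Sequential outcome (T, R) differs from the Nash profile (M, C).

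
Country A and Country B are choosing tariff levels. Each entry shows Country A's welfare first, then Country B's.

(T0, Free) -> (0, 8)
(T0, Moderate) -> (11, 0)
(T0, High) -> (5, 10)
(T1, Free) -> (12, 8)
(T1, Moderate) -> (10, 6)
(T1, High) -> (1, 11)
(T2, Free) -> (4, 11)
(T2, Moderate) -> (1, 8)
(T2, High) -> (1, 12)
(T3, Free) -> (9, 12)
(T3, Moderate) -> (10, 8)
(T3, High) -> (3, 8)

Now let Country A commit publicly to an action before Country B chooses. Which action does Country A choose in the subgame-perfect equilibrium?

T3

Country B best-responds to each possible Country A move:
- T0: Country B compares 8, 0, 10 and picks High; Country A would get 5.
- T1: Country B compares 8, 6, 11 and picks High; Country A would get 1.
- T2: Country B compares 11, 8, 12 and picks High; Country A would get 1.
- T3: Country B compares 12, 8, 8 and picks Free; Country A would get 9.
Maximizing over 5, 1, 1, 9, Country A chooses T3. Subgame-perfect outcome: (T3, Free) with payoffs (9, 12).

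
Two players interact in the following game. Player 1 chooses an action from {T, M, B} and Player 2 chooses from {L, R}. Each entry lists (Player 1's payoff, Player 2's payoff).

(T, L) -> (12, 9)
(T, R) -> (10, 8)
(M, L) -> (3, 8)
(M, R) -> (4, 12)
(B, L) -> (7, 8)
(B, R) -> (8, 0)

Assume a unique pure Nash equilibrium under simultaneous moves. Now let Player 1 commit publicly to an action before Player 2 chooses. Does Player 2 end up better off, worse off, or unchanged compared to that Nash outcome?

Work backward from Player 2's decision.
- T: BR = L, leader payoff 12.
- M: BR = R, leader payoff 4.
- B: BR = L, leader payoff 7.
Among 12, 4, 7, the best is 12 at T. Subgame-perfect outcome: (T, L) with payoffs (12, 9).
Under simultaneous play:
Player 1's best replies: L→T; R→T.
Player 2's best replies: T→L; M→R; B→L.
The unique mutual best reply is (T, L), giving (12, 9).
Player 2 earns 9 sequentially versus 9 at the Nash outcome: unchanged.

unchanged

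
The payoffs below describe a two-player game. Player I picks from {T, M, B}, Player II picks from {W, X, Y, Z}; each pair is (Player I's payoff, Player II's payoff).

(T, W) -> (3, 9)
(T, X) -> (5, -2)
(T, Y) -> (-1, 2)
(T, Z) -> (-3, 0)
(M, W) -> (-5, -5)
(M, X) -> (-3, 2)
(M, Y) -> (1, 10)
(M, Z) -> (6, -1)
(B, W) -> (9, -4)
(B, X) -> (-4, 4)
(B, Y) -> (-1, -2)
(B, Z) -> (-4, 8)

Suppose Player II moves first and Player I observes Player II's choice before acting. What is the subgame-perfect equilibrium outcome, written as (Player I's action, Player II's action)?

(M, Y)

Solve by backward induction (Player II leads).
- W → Player I plays B (best of 3, -5, 9); Player II gets -4.
- X → Player I plays T (best of 5, -3, -4); Player II gets -2.
- Y → Player I plays M (best of -1, 1, -1); Player II gets 10.
- Z → Player I plays M (best of -3, 6, -4); Player II gets -1.
Among -4, -2, 10, -1, the best is 10 at Y. Subgame-perfect outcome: (M, Y) with payoffs (1, 10).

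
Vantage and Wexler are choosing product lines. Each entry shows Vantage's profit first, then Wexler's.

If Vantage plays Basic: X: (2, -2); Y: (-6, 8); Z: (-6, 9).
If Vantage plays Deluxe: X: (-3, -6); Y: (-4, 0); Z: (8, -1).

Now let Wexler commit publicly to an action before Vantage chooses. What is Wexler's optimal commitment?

Y

Backward induction with Wexler moving first.
- X: BR = Basic, leader payoff -2.
- Y: BR = Deluxe, leader payoff 0.
- Z: BR = Deluxe, leader payoff -1.
Maximizing over -2, 0, -1, Wexler chooses Y. Subgame-perfect outcome: (Deluxe, Y) with payoffs (-4, 0).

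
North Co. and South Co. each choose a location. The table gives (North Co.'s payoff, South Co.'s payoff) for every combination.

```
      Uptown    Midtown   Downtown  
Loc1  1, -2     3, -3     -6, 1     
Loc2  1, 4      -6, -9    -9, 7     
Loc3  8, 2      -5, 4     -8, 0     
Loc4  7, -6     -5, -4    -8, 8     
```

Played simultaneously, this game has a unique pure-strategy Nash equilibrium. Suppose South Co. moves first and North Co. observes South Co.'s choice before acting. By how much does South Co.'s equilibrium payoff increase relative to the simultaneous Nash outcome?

North Co. best-responds to each possible South Co. move:
- Uptown → North Co. plays Loc3 (best of 1, 1, 8, 7); South Co. gets 2.
- Midtown → North Co. plays Loc1 (best of 3, -6, -5, -5); South Co. gets -3.
- Downtown → North Co. plays Loc1 (best of -6, -9, -8, -8); South Co. gets 1.
Maximizing over 2, -3, 1, South Co. chooses Uptown. Subgame-perfect outcome: (Loc3, Uptown) with payoffs (8, 2).
Now find the simultaneous Nash equilibrium.
North Co.'s best replies: Uptown→Loc3; Midtown→Loc1; Downtown→Loc1.
South Co.'s best replies: Loc1→Downtown; Loc2→Downtown; Loc3→Midtown; Loc4→Downtown.
The unique mutual best reply is (Loc1, Downtown), giving (-6, 1).
South Co.'s commitment gain: 2 − 1 = 1.

1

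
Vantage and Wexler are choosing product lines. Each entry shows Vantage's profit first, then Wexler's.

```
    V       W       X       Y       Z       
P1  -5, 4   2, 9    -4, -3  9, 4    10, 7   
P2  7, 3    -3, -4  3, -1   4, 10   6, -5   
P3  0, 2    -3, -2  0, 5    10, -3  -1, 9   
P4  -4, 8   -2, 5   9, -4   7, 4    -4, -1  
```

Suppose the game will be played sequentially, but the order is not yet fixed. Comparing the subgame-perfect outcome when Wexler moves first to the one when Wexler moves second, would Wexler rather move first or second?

If Vantage leads: Wexler's best replies are P1→W, P2→Y, P3→Z, P4→V; Vantage's induced payoffs 2, 4, -1, -4; outcome (P2, Y), payoffs (4, 10).
If Wexler leads: Vantage's best replies are V→P2, W→P1, X→P4, Y→P3, Z→P1; Wexler's induced payoffs 3, 9, -4, -3, 7; outcome (P1, W), payoffs (2, 9).
Wexler gets 9 moving first and 10 moving second, so Wexler prefers to move second.

second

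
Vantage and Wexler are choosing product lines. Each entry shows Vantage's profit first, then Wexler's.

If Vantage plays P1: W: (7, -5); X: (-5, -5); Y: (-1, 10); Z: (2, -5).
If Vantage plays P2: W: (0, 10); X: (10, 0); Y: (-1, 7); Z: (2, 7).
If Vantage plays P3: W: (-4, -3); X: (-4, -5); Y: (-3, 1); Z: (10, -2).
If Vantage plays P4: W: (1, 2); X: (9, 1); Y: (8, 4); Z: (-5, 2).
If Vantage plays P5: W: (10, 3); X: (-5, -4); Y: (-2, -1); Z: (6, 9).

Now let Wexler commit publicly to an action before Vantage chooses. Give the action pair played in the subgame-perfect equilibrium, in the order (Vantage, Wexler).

(P4, Y)

Vantage best-responds to each possible Wexler move:
- W: BR = P5, leader payoff 3.
- X: BR = P2, leader payoff 0.
- Y: BR = P4, leader payoff 4.
- Z: BR = P3, leader payoff -2.
Among 3, 0, 4, -2, the best is 4 at Y. Subgame-perfect outcome: (P4, Y) with payoffs (8, 4).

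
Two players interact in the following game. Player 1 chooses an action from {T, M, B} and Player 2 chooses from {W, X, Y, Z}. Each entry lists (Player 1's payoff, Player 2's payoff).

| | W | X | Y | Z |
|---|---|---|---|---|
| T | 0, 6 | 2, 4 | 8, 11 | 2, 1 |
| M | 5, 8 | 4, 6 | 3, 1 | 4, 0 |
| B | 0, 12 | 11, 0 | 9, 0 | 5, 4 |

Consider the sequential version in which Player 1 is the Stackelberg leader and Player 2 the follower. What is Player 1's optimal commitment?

T

Backward induction with Player 1 moving first.
- T: BR = Y, leader payoff 8.
- M: BR = W, leader payoff 5.
- B: BR = W, leader payoff 0.
Maximizing over 8, 5, 0, Player 1 chooses T. Subgame-perfect outcome: (T, Y) with payoffs (8, 11).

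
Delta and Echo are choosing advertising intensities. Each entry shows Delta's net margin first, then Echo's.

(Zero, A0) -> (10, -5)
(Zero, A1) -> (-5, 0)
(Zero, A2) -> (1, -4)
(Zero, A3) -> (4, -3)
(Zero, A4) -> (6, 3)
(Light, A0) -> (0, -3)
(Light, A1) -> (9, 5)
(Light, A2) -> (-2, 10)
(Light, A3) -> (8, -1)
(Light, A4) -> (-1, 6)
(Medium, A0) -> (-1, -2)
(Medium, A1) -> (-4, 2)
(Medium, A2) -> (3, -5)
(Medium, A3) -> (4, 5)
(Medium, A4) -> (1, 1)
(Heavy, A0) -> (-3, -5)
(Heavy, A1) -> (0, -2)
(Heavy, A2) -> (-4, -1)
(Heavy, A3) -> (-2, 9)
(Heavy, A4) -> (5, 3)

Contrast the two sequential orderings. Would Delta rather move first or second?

If Delta leads: Echo's best replies are Zero→A4, Light→A2, Medium→A3, Heavy→A3; Delta's induced payoffs 6, -2, 4, -2; outcome (Zero, A4), payoffs (6, 3).
If Echo leads: Delta's best replies are A0→Zero, A1→Light, A2→Medium, A3→Light, A4→Zero; Echo's induced payoffs -5, 5, -5, -1, 3; outcome (Light, A1), payoffs (9, 5).
Delta gets 6 moving first and 9 moving second, so Delta prefers to move second.

second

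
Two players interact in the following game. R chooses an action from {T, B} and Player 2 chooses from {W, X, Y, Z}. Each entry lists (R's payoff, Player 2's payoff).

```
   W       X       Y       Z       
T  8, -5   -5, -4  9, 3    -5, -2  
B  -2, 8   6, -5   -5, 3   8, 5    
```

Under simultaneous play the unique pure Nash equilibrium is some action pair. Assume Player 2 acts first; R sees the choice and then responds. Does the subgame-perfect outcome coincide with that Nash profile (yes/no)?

no

Backward induction with Player 2 moving first.
- W: R compares 8, -2 and picks T; Player 2 would get -5.
- X: R compares -5, 6 and picks B; Player 2 would get -5.
- Y: R compares 9, -5 and picks T; Player 2 would get 3.
- Z: R compares -5, 8 and picks B; Player 2 would get 5.
Among -5, -5, 3, 5, the best is 5 at Z. Subgame-perfect outcome: (B, Z) with payoffs (8, 5).
Now find the simultaneous Nash equilibrium.
R's best replies: W→T; X→B; Y→T; Z→B.
Player 2's best replies: T→Y; B→W.
The unique mutual best reply is (T, Y), giving (9, 3).
Sequential outcome (B, Z) differs from the Nash profile (T, Y).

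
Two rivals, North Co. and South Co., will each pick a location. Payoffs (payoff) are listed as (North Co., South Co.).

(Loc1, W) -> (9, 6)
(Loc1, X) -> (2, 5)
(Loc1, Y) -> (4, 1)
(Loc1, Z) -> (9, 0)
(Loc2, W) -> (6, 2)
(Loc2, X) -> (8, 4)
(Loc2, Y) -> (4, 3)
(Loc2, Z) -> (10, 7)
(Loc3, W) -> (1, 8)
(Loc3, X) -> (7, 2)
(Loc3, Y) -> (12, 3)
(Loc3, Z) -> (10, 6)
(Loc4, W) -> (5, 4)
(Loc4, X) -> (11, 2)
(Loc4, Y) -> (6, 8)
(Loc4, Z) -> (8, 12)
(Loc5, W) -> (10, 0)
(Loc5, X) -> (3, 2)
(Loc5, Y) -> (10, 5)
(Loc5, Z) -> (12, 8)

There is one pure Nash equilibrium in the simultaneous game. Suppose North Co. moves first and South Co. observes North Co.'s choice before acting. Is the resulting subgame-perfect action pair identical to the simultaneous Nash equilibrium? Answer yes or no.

Backward induction with North Co. moving first.
- Loc1 → South Co. plays W (best of 6, 5, 1, 0); North Co. gets 9.
- Loc2 → South Co. plays Z (best of 2, 4, 3, 7); North Co. gets 10.
- Loc3 → South Co. plays W (best of 8, 2, 3, 6); North Co. gets 1.
- Loc4 → South Co. plays Z (best of 4, 2, 8, 12); North Co. gets 8.
- Loc5 → South Co. plays Z (best of 0, 2, 5, 8); North Co. gets 12.
Among 9, 10, 1, 8, 12, the best is 12 at Loc5. Subgame-perfect outcome: (Loc5, Z) with payoffs (12, 8).
Under simultaneous play:
North Co.'s best replies: W→Loc5; X→Loc4; Y→Loc3; Z→Loc5.
South Co.'s best replies: Loc1→W; Loc2→Z; Loc3→W; Loc4→Z; Loc5→Z.
The unique mutual best reply is (Loc5, Z), giving (12, 8).
Sequential outcome (Loc5, Z) coincides with the Nash profile (Loc5, Z).

yes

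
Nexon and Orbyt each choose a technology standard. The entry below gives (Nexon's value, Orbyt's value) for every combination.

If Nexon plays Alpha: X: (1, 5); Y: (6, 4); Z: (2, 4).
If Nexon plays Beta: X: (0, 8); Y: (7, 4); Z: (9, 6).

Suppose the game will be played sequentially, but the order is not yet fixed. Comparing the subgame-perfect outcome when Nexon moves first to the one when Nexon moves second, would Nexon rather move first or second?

second

If Nexon leads: Orbyt's best replies are Alpha→X, Beta→X; Nexon's induced payoffs 1, 0; outcome (Alpha, X), payoffs (1, 5).
If Orbyt leads: Nexon's best replies are X→Alpha, Y→Beta, Z→Beta; Orbyt's induced payoffs 5, 4, 6; outcome (Beta, Z), payoffs (9, 6).
Nexon gets 1 moving first and 9 moving second, so Nexon prefers to move second.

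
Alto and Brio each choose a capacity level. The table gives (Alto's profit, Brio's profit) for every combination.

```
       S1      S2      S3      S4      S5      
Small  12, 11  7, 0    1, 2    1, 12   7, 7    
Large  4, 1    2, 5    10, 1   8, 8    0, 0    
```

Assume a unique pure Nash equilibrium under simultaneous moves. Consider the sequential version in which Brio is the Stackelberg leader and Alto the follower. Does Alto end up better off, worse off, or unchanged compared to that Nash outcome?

better off

Solve by backward induction (Brio leads).
- S1: Alto compares 12, 4 and picks Small; Brio would get 11.
- S2: Alto compares 7, 2 and picks Small; Brio would get 0.
- S3: Alto compares 1, 10 and picks Large; Brio would get 1.
- S4: Alto compares 1, 8 and picks Large; Brio would get 8.
- S5: Alto compares 7, 0 and picks Small; Brio would get 7.
Brio's induced payoffs are 11, 0, 1, 8, 7, so Brio commits to S1. Subgame-perfect outcome: (Small, S1) with payoffs (12, 11).
Now find the simultaneous Nash equilibrium.
Alto's best replies: S1→Small; S2→Small; S3→Large; S4→Large; S5→Small.
Brio's best replies: Small→S4; Large→S4.
The unique mutual best reply is (Large, S4), giving (8, 8).
Alto earns 12 sequentially versus 8 at the Nash outcome: better off.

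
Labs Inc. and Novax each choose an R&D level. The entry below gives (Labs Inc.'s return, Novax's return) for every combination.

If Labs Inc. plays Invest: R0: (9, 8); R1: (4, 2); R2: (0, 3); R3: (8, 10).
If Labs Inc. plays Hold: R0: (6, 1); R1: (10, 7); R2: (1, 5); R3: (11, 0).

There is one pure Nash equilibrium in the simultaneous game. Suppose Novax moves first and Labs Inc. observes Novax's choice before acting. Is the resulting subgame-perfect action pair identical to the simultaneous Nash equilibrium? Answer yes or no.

Backward induction with Novax moving first.
- R0: BR = Invest, leader payoff 8.
- R1: BR = Hold, leader payoff 7.
- R2: BR = Hold, leader payoff 5.
- R3: BR = Hold, leader payoff 0.
Novax's induced payoffs are 8, 7, 5, 0, so Novax commits to R0. Subgame-perfect outcome: (Invest, R0) with payoffs (9, 8).
Now find the simultaneous Nash equilibrium.
Labs Inc.'s best replies: R0→Invest; R1→Hold; R2→Hold; R3→Hold.
Novax's best replies: Invest→R3; Hold→R1.
The unique mutual best reply is (Hold, R1), giving (10, 7).
Sequential outcome (Invest, R0) differs from the Nash profile (Hold, R1).

no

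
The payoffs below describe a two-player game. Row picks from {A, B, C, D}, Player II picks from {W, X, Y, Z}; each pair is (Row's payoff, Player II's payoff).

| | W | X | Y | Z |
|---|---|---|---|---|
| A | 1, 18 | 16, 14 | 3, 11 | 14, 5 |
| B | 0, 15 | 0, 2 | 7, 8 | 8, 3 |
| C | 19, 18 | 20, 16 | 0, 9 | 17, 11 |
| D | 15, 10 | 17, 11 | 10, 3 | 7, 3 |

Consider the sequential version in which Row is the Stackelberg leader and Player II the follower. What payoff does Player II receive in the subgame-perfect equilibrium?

18

Player II best-responds to each possible Row move:
- A: BR = W, leader payoff 1.
- B: BR = W, leader payoff 0.
- C: BR = W, leader payoff 19.
- D: BR = X, leader payoff 17.
Among 1, 0, 19, 17, the best is 19 at C. Subgame-perfect outcome: (C, W) with payoffs (19, 18).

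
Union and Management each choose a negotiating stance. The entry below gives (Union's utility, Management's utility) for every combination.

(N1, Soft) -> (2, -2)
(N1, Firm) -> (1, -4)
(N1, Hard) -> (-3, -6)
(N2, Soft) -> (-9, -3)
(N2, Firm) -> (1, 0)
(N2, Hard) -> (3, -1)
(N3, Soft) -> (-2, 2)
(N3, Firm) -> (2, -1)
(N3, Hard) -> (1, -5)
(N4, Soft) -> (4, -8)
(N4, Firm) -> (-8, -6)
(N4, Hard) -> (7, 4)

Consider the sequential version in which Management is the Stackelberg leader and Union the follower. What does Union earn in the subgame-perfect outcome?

Work backward from Union's decision.
- Soft: BR = N4, leader payoff -8.
- Firm: BR = N3, leader payoff -1.
- Hard: BR = N4, leader payoff 4.
Among -8, -1, 4, the best is 4 at Hard. Subgame-perfect outcome: (N4, Hard) with payoffs (7, 4).

7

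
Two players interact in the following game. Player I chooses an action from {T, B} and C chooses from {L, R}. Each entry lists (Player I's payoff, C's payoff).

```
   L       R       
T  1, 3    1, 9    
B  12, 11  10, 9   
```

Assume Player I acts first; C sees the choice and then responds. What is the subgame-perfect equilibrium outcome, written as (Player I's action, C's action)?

(B, L)

Work backward from C's decision.
- T: C compares 3, 9 and picks R; Player I would get 1.
- B: C compares 11, 9 and picks L; Player I would get 12.
Maximizing over 1, 12, Player I chooses B. Subgame-perfect outcome: (B, L) with payoffs (12, 11).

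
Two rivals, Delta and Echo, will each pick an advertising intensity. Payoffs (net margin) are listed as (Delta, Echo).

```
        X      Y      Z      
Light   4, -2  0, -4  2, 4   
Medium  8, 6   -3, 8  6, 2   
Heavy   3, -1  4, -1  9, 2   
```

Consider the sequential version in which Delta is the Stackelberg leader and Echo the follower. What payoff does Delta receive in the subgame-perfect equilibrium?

9

Echo best-responds to each possible Delta move:
- Light → Echo plays Z (best of -2, -4, 4); Delta gets 2.
- Medium → Echo plays Y (best of 6, 8, 2); Delta gets -3.
- Heavy → Echo plays Z (best of -1, -1, 2); Delta gets 9.
Among 2, -3, 9, the best is 9 at Heavy. Subgame-perfect outcome: (Heavy, Z) with payoffs (9, 2).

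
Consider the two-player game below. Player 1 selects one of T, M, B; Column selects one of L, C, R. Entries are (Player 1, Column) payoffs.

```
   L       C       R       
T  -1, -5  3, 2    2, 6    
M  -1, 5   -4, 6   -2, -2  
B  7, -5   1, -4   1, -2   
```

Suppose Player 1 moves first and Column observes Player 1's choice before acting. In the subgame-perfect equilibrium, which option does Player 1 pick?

Solve by backward induction (Player 1 leads).
- T: Column compares -5, 2, 6 and picks R; Player 1 would get 2.
- M: Column compares 5, 6, -2 and picks C; Player 1 would get -4.
- B: Column compares -5, -4, -2 and picks R; Player 1 would get 1.
Player 1's induced payoffs are 2, -4, 1, so Player 1 commits to T. Subgame-perfect outcome: (T, R) with payoffs (2, 6).

T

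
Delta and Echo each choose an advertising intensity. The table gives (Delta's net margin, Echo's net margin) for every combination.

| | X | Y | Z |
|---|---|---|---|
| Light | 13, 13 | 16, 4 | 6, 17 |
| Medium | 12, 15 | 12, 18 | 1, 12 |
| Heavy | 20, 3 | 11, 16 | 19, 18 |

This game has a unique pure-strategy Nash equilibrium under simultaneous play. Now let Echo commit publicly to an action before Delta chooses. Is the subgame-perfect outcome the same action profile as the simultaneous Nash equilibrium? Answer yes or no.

yes

Backward induction with Echo moving first.
- X → Delta plays Heavy (best of 13, 12, 20); Echo gets 3.
- Y → Delta plays Light (best of 16, 12, 11); Echo gets 4.
- Z → Delta plays Heavy (best of 6, 1, 19); Echo gets 18.
Among 3, 4, 18, the best is 18 at Z. Subgame-perfect outcome: (Heavy, Z) with payoffs (19, 18).
Under simultaneous play:
Delta's best replies: X→Heavy; Y→Light; Z→Heavy.
Echo's best replies: Light→Z; Medium→Y; Heavy→Z.
Only (Heavy, Z) has each player best-responding; Nash payoffs (19, 18).
Sequential outcome (Heavy, Z) coincides with the Nash profile (Heavy, Z).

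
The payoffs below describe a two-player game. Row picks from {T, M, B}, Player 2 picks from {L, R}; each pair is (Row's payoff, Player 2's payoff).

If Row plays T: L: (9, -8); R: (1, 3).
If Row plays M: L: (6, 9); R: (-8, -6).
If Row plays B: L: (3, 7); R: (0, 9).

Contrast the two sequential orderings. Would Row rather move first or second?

first

If Row leads: Player 2's best replies are T→R, M→L, B→R; Row's induced payoffs 1, 6, 0; outcome (M, L), payoffs (6, 9).
If Player 2 leads: Row's best replies are L→T, R→T; Player 2's induced payoffs -8, 3; outcome (T, R), payoffs (1, 3).
Row gets 6 moving first and 1 moving second, so Row prefers to move first.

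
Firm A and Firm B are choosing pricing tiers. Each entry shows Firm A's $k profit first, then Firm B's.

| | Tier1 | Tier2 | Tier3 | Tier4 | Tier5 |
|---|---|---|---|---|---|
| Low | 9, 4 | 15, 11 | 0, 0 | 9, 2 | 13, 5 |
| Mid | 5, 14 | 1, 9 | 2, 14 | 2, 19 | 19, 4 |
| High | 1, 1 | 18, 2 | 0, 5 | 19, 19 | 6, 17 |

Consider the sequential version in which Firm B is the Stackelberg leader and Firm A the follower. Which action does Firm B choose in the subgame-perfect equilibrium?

Tier4

Work backward from Firm A's decision.
- Tier1: Firm A compares 9, 5, 1 and picks Low; Firm B would get 4.
- Tier2: Firm A compares 15, 1, 18 and picks High; Firm B would get 2.
- Tier3: Firm A compares 0, 2, 0 and picks Mid; Firm B would get 14.
- Tier4: Firm A compares 9, 2, 19 and picks High; Firm B would get 19.
- Tier5: Firm A compares 13, 19, 6 and picks Mid; Firm B would get 4.
Maximizing over 4, 2, 14, 19, 4, Firm B chooses Tier4. Subgame-perfect outcome: (High, Tier4) with payoffs (19, 19).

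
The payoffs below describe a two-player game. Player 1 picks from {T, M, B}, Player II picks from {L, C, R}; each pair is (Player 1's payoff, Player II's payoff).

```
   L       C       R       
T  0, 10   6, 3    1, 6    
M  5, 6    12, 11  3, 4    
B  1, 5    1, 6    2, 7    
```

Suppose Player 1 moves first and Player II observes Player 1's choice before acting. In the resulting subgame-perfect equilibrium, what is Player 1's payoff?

Solve by backward induction (Player 1 leads).
- T: BR = L, leader payoff 0.
- M: BR = C, leader payoff 12.
- B: BR = R, leader payoff 2.
Among 0, 12, 2, the best is 12 at M. Subgame-perfect outcome: (M, C) with payoffs (12, 11).

12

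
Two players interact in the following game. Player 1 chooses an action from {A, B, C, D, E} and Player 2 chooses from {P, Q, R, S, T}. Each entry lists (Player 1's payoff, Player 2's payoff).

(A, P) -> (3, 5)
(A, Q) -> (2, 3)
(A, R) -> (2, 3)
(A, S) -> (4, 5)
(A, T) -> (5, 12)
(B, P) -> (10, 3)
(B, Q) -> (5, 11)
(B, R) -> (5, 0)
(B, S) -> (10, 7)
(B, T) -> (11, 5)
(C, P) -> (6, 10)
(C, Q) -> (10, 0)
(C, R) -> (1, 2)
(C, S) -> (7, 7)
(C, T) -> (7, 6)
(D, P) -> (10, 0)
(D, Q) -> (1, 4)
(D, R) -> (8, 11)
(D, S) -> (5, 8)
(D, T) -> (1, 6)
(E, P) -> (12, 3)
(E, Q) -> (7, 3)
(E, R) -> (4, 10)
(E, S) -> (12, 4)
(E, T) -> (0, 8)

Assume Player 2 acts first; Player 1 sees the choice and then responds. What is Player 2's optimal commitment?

Work backward from Player 1's decision.
- P → Player 1 plays E (best of 3, 10, 6, 10, 12); Player 2 gets 3.
- Q → Player 1 plays C (best of 2, 5, 10, 1, 7); Player 2 gets 0.
- R → Player 1 plays D (best of 2, 5, 1, 8, 4); Player 2 gets 11.
- S → Player 1 plays E (best of 4, 10, 7, 5, 12); Player 2 gets 4.
- T → Player 1 plays B (best of 5, 11, 7, 1, 0); Player 2 gets 5.
Maximizing over 3, 0, 11, 4, 5, Player 2 chooses R. Subgame-perfect outcome: (D, R) with payoffs (8, 11).

R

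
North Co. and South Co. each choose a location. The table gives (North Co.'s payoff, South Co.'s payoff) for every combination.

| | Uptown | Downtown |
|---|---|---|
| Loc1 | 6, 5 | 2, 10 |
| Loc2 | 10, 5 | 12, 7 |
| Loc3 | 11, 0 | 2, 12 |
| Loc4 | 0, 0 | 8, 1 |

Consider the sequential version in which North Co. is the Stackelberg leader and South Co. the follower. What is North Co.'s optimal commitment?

Loc2

Work backward from South Co.'s decision.
- Loc1: South Co. compares 5, 10 and picks Downtown; North Co. would get 2.
- Loc2: South Co. compares 5, 7 and picks Downtown; North Co. would get 12.
- Loc3: South Co. compares 0, 12 and picks Downtown; North Co. would get 2.
- Loc4: South Co. compares 0, 1 and picks Downtown; North Co. would get 8.
Among 2, 12, 2, 8, the best is 12 at Loc2. Subgame-perfect outcome: (Loc2, Downtown) with payoffs (12, 7).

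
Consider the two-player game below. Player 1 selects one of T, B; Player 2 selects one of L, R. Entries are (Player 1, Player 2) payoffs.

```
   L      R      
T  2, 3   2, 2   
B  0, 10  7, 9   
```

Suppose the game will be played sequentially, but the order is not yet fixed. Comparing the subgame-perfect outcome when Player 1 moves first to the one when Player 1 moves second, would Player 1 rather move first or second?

second

If Player 1 leads: Player 2's best replies are T→L, B→L; Player 1's induced payoffs 2, 0; outcome (T, L), payoffs (2, 3).
If Player 2 leads: Player 1's best replies are L→T, R→B; Player 2's induced payoffs 3, 9; outcome (B, R), payoffs (7, 9).
Player 1 gets 2 moving first and 7 moving second, so Player 1 prefers to move second.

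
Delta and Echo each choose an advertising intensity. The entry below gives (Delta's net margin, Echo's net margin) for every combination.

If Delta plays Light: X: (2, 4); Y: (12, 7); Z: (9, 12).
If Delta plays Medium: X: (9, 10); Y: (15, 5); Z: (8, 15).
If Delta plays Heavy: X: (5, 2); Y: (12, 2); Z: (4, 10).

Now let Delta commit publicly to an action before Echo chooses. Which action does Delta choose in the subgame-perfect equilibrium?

Light

Work backward from Echo's decision.
- Light → Echo plays Z (best of 4, 7, 12); Delta gets 9.
- Medium → Echo plays Z (best of 10, 5, 15); Delta gets 8.
- Heavy → Echo plays Z (best of 2, 2, 10); Delta gets 4.
Maximizing over 9, 8, 4, Delta chooses Light. Subgame-perfect outcome: (Light, Z) with payoffs (9, 12).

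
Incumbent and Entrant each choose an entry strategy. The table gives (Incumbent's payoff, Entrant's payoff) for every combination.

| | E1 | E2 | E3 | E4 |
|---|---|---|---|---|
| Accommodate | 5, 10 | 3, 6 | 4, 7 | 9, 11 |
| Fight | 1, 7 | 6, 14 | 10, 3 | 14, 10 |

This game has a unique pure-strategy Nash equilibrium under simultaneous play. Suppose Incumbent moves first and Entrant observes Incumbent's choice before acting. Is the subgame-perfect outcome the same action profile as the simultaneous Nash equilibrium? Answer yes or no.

no

Solve by backward induction (Incumbent leads).
- Accommodate: BR = E4, leader payoff 9.
- Fight: BR = E2, leader payoff 6.
Maximizing over 9, 6, Incumbent chooses Accommodate. Subgame-perfect outcome: (Accommodate, E4) with payoffs (9, 11).
Now find the simultaneous Nash equilibrium.
Incumbent's best replies: E1→Accommodate; E2→Fight; E3→Fight; E4→Fight.
Entrant's best replies: Accommodate→E4; Fight→E2.
The unique mutual best reply is (Fight, E2), giving (6, 14).
Sequential outcome (Accommodate, E4) differs from the Nash profile (Fight, E2).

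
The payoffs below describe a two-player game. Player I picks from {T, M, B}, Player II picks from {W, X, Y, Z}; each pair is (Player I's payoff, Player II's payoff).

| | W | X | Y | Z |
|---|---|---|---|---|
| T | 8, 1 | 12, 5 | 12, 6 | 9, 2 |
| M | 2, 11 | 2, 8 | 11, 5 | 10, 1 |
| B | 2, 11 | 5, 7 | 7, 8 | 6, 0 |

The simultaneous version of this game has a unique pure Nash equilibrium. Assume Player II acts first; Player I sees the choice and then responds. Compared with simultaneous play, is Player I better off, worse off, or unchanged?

unchanged

Work backward from Player I's decision.
- W → Player I plays T (best of 8, 2, 2); Player II gets 1.
- X → Player I plays T (best of 12, 2, 5); Player II gets 5.
- Y → Player I plays T (best of 12, 11, 7); Player II gets 6.
- Z → Player I plays M (best of 9, 10, 6); Player II gets 1.
Player II's induced payoffs are 1, 5, 6, 1, so Player II commits to Y. Subgame-perfect outcome: (T, Y) with payoffs (12, 6).
For the simultaneous game, intersect best replies.
Player I's best replies: W→T; X→T; Y→T; Z→M.
Player II's best replies: T→Y; M→W; B→W.
The unique mutual best reply is (T, Y), giving (12, 6).
Player I earns 12 sequentially versus 12 at the Nash outcome: unchanged.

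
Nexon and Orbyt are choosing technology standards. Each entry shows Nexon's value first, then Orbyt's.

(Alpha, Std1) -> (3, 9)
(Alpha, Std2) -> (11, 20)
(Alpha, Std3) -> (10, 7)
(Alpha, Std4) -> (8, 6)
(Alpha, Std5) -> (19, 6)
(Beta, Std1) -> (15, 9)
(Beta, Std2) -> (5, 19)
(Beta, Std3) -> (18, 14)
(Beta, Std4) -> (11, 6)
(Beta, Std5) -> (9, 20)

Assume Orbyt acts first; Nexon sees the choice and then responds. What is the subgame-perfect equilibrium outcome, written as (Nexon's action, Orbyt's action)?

(Alpha, Std2)

Work backward from Nexon's decision.
- Std1: Nexon compares 3, 15 and picks Beta; Orbyt would get 9.
- Std2: Nexon compares 11, 5 and picks Alpha; Orbyt would get 20.
- Std3: Nexon compares 10, 18 and picks Beta; Orbyt would get 14.
- Std4: Nexon compares 8, 11 and picks Beta; Orbyt would get 6.
- Std5: Nexon compares 19, 9 and picks Alpha; Orbyt would get 6.
Among 9, 20, 14, 6, 6, the best is 20 at Std2. Subgame-perfect outcome: (Alpha, Std2) with payoffs (11, 20).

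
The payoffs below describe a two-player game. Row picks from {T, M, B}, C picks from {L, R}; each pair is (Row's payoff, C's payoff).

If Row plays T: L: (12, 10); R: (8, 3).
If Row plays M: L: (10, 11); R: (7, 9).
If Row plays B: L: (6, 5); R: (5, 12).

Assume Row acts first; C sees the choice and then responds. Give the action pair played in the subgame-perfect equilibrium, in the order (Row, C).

Work backward from C's decision.
- T: BR = L, leader payoff 12.
- M: BR = L, leader payoff 10.
- B: BR = R, leader payoff 5.
Row's induced payoffs are 12, 10, 5, so Row commits to T. Subgame-perfect outcome: (T, L) with payoffs (12, 10).

(T, L)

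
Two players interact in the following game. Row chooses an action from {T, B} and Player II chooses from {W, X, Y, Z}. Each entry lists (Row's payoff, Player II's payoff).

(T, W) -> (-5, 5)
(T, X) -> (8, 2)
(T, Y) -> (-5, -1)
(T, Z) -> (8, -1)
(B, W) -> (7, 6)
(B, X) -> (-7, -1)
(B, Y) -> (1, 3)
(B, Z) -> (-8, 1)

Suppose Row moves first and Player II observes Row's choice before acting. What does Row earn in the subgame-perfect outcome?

Work backward from Player II's decision.
- T: BR = W, leader payoff -5.
- B: BR = W, leader payoff 7.
Maximizing over -5, 7, Row chooses B. Subgame-perfect outcome: (B, W) with payoffs (7, 6).

7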